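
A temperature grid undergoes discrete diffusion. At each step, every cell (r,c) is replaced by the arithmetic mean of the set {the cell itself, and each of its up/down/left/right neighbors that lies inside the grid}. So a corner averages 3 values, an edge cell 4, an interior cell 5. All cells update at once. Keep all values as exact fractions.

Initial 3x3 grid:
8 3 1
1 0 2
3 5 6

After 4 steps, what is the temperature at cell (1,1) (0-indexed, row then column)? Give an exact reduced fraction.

Answer: 1065511/360000

Derivation:
Step 1: cell (1,1) = 11/5
Step 2: cell (1,1) = 279/100
Step 3: cell (1,1) = 17513/6000
Step 4: cell (1,1) = 1065511/360000
Full grid after step 4:
  8083/2700 3221/1125 119353/43200
  220019/72000 1065511/360000 2479103/864000
  67589/21600 1331239/432000 391609/129600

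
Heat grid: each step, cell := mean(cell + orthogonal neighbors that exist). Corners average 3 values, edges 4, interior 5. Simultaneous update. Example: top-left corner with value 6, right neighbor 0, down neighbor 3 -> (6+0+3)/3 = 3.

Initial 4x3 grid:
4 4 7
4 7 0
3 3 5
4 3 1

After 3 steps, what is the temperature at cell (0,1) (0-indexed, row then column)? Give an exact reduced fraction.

Step 1: cell (0,1) = 11/2
Step 2: cell (0,1) = 503/120
Step 3: cell (0,1) = 32413/7200
Full grid after step 3:
  1531/360 32413/7200 4463/1080
  106/25 11657/3000 14639/3600
  6407/1800 22229/6000 3913/1200
  7487/2160 44791/14400 763/240

Answer: 32413/7200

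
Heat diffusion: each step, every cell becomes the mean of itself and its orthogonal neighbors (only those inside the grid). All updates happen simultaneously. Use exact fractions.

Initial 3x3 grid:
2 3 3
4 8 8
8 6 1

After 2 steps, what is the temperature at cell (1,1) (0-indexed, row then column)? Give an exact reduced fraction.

Step 1: cell (1,1) = 29/5
Step 2: cell (1,1) = 521/100
Full grid after step 2:
  25/6 131/30 41/9
  203/40 521/100 307/60
  23/4 451/80 21/4

Answer: 521/100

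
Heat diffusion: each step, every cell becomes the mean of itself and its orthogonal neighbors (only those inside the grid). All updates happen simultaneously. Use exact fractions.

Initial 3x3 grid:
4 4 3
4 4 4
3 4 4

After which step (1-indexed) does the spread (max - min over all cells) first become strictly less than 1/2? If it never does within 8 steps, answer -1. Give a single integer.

Step 1: max=4, min=11/3, spread=1/3
  -> spread < 1/2 first at step 1
Step 2: max=185/48, min=67/18, spread=19/144
Step 3: max=277/72, min=10951/2880, spread=43/960
Step 4: max=661097/172800, min=49313/12960, spread=10771/518400
Step 5: max=990917/259200, min=39550759/10368000, spread=85921/10368000
Step 6: max=2376236873/622080000, min=178043297/46656000, spread=6978739/1866240000
Step 7: max=14848744993/3888000000, min=142484399431/37324800000, spread=317762509/186624000000
Step 8: max=8551571894057/2239488000000, min=890606937071/233280000000, spread=8726490877/11197440000000

Answer: 1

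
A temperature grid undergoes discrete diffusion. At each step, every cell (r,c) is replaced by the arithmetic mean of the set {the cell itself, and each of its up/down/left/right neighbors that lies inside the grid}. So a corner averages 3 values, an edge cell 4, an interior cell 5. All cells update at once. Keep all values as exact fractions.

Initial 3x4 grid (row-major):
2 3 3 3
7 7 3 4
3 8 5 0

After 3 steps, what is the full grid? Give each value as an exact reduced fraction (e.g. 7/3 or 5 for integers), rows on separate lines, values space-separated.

Answer: 1601/360 669/160 5239/1440 7109/2160
941/192 1861/400 599/150 959/288
637/120 799/160 2003/480 287/80

Derivation:
After step 1:
  4 15/4 3 10/3
  19/4 28/5 22/5 5/2
  6 23/4 4 3
After step 2:
  25/6 327/80 869/240 53/18
  407/80 97/20 39/10 397/120
  11/2 427/80 343/80 19/6
After step 3:
  1601/360 669/160 5239/1440 7109/2160
  941/192 1861/400 599/150 959/288
  637/120 799/160 2003/480 287/80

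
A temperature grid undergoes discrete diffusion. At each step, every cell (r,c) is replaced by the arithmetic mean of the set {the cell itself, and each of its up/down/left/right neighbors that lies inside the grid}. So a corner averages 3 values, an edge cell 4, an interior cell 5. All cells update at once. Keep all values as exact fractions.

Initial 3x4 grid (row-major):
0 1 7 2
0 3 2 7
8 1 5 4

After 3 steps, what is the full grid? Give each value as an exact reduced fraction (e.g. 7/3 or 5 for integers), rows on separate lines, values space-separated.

Answer: 2047/1080 19757/7200 23507/7200 4609/1080
37219/14400 15641/6000 23401/6000 57779/14400
487/180 8269/2400 26057/7200 593/135

Derivation:
After step 1:
  1/3 11/4 3 16/3
  11/4 7/5 24/5 15/4
  3 17/4 3 16/3
After step 2:
  35/18 449/240 953/240 145/36
  449/240 319/100 319/100 1153/240
  10/3 233/80 1043/240 145/36
After step 3:
  2047/1080 19757/7200 23507/7200 4609/1080
  37219/14400 15641/6000 23401/6000 57779/14400
  487/180 8269/2400 26057/7200 593/135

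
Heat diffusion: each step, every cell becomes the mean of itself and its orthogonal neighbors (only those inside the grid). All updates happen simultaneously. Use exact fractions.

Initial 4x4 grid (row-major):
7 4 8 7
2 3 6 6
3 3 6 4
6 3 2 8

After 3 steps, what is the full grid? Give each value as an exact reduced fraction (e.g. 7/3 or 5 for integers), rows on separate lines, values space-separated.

After step 1:
  13/3 11/2 25/4 7
  15/4 18/5 29/5 23/4
  7/2 18/5 21/5 6
  4 7/2 19/4 14/3
After step 2:
  163/36 1181/240 491/80 19/3
  911/240 89/20 128/25 491/80
  297/80 92/25 487/100 1237/240
  11/3 317/80 1027/240 185/36
After step 3:
  596/135 7213/1440 13507/2400 2233/360
  1187/288 659/150 5343/1000 4549/800
  2971/800 827/200 6931/1500 38341/7200
  1361/360 9353/2400 32851/7200 2623/540

Answer: 596/135 7213/1440 13507/2400 2233/360
1187/288 659/150 5343/1000 4549/800
2971/800 827/200 6931/1500 38341/7200
1361/360 9353/2400 32851/7200 2623/540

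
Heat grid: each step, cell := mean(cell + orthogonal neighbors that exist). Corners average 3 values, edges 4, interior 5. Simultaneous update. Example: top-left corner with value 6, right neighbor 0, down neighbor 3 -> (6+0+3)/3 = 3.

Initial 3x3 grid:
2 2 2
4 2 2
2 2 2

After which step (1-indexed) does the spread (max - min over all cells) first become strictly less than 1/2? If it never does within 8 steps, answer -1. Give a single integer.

Step 1: max=8/3, min=2, spread=2/3
Step 2: max=307/120, min=2, spread=67/120
Step 3: max=2597/1080, min=207/100, spread=1807/5400
  -> spread < 1/2 first at step 3
Step 4: max=1021963/432000, min=5761/2700, spread=33401/144000
Step 5: max=9005933/3888000, min=583391/270000, spread=3025513/19440000
Step 6: max=3575326867/1555200000, min=31555949/14400000, spread=53531/497664
Step 7: max=212656925849/93312000000, min=8567116051/3888000000, spread=450953/5971968
Step 8: max=12706343560603/5598720000000, min=1034128610519/466560000000, spread=3799043/71663616

Answer: 3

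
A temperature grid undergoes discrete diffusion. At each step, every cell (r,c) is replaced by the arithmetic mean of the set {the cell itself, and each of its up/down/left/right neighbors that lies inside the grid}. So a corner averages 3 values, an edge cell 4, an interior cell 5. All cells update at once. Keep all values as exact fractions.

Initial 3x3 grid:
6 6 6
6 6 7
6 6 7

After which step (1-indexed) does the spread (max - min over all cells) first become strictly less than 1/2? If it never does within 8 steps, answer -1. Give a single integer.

Answer: 2

Derivation:
Step 1: max=20/3, min=6, spread=2/3
Step 2: max=233/36, min=6, spread=17/36
  -> spread < 1/2 first at step 2
Step 3: max=13807/2160, min=1091/180, spread=143/432
Step 4: max=820349/129600, min=16463/2700, spread=1205/5184
Step 5: max=48955303/7776000, min=441541/72000, spread=10151/62208
Step 6: max=2925029141/466560000, min=119649209/19440000, spread=85517/746496
Step 7: max=175033990927/27993600000, min=14398553671/2332800000, spread=720431/8957952
Step 8: max=10481310194669/1679616000000, min=36064161863/5832000000, spread=6069221/107495424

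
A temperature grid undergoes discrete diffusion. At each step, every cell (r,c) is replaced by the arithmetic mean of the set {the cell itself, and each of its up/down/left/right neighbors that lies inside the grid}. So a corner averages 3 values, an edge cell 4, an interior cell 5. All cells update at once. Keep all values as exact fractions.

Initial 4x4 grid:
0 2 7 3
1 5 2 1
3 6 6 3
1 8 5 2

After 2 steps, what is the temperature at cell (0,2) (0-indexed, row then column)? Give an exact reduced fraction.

Step 1: cell (0,2) = 7/2
Step 2: cell (0,2) = 223/60
Full grid after step 2:
  9/4 14/5 223/60 113/36
  23/10 15/4 351/100 787/240
  73/20 419/100 449/100 779/240
  47/12 397/80 1079/240 139/36

Answer: 223/60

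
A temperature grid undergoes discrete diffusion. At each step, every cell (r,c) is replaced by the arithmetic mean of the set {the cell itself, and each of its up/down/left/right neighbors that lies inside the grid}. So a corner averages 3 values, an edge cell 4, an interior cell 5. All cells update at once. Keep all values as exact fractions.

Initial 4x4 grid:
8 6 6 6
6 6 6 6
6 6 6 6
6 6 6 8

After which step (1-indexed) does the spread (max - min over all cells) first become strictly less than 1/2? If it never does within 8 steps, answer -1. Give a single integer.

Answer: 3

Derivation:
Step 1: max=20/3, min=6, spread=2/3
Step 2: max=59/9, min=6, spread=5/9
Step 3: max=689/108, min=73/12, spread=8/27
  -> spread < 1/2 first at step 3
Step 4: max=20483/3240, min=439/72, spread=91/405
Step 5: max=608753/97200, min=7361/1200, spread=782/6075
Step 6: max=3638611/583200, min=1991623/324000, spread=8389/91125
Step 7: max=543937409/87480000, min=59901113/9720000, spread=75428/1366875
Step 8: max=16292015183/2624400000, min=119942009/19440000, spread=780031/20503125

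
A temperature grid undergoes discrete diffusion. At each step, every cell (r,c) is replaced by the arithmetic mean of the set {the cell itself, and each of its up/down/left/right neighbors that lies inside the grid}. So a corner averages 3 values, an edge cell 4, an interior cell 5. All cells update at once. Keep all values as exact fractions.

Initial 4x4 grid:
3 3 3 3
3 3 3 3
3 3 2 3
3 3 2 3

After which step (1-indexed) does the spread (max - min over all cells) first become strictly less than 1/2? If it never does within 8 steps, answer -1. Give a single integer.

Answer: 2

Derivation:
Step 1: max=3, min=5/2, spread=1/2
Step 2: max=3, min=631/240, spread=89/240
  -> spread < 1/2 first at step 2
Step 3: max=3, min=361/135, spread=44/135
Step 4: max=1787/600, min=43723/16200, spread=2263/8100
Step 5: max=17791/6000, min=53047/19440, spread=7181/30375
Step 6: max=398149/135000, min=20048663/7290000, spread=1451383/7290000
Step 7: max=2379073/810000, min=605725817/218700000, spread=36623893/218700000
Step 8: max=118481621/40500000, min=18270323999/6561000000, spread=923698603/6561000000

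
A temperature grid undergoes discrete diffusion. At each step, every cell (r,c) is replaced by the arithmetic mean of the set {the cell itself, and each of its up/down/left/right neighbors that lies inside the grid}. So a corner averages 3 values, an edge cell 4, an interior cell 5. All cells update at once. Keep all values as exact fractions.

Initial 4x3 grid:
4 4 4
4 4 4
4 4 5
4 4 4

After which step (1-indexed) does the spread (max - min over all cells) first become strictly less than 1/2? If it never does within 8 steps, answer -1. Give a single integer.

Step 1: max=13/3, min=4, spread=1/3
  -> spread < 1/2 first at step 1
Step 2: max=511/120, min=4, spread=31/120
Step 3: max=4531/1080, min=4, spread=211/1080
Step 4: max=448897/108000, min=7247/1800, spread=14077/108000
Step 5: max=4028407/972000, min=435683/108000, spread=5363/48600
Step 6: max=120380809/29160000, min=242869/60000, spread=93859/1166400
Step 7: max=7208674481/1749600000, min=394136467/97200000, spread=4568723/69984000
Step 8: max=431684435629/104976000000, min=11845618889/2916000000, spread=8387449/167961600

Answer: 1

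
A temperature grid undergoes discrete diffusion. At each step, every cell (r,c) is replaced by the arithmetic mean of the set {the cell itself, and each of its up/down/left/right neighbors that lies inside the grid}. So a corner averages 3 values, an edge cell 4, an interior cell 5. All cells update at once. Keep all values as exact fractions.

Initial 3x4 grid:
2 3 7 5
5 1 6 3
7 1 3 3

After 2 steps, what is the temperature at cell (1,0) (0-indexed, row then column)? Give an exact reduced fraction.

Step 1: cell (1,0) = 15/4
Step 2: cell (1,0) = 877/240
Full grid after step 2:
  31/9 451/120 35/8 29/6
  877/240 86/25 399/100 65/16
  133/36 827/240 53/16 7/2

Answer: 877/240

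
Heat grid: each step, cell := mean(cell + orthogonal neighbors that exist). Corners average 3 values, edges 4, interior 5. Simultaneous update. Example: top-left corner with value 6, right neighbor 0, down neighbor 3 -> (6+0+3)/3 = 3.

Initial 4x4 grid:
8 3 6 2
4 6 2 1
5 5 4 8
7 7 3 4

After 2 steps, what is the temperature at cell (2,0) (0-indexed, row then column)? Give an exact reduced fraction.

Answer: 341/60

Derivation:
Step 1: cell (2,0) = 21/4
Step 2: cell (2,0) = 341/60
Full grid after step 2:
  11/2 9/2 79/20 19/6
  5 247/50 187/50 143/40
  341/60 491/100 447/100 169/40
  205/36 163/30 97/20 55/12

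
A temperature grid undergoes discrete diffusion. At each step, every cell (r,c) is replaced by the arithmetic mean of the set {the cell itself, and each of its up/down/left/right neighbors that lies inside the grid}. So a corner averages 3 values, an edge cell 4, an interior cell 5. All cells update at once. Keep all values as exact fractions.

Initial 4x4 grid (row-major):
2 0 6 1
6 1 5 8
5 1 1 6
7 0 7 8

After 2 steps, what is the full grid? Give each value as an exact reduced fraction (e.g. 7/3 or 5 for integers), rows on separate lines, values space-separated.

After step 1:
  8/3 9/4 3 5
  7/2 13/5 21/5 5
  19/4 8/5 4 23/4
  4 15/4 4 7
After step 2:
  101/36 631/240 289/80 13/3
  811/240 283/100 94/25 399/80
  277/80 167/50 391/100 87/16
  25/6 267/80 75/16 67/12

Answer: 101/36 631/240 289/80 13/3
811/240 283/100 94/25 399/80
277/80 167/50 391/100 87/16
25/6 267/80 75/16 67/12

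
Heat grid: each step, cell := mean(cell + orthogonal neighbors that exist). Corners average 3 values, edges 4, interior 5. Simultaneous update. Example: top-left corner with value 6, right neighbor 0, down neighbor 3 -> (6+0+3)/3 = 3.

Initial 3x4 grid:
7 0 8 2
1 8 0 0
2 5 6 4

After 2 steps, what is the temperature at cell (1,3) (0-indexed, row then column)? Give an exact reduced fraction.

Step 1: cell (1,3) = 3/2
Step 2: cell (1,3) = 377/120
Full grid after step 2:
  155/36 823/240 959/240 22/9
  379/120 227/50 299/100 377/120
  149/36 217/60 251/60 103/36

Answer: 377/120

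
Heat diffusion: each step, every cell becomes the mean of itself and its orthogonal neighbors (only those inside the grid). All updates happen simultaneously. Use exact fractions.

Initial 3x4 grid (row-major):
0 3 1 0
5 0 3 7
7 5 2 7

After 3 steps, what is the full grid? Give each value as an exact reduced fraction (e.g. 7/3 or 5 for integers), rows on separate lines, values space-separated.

Answer: 5767/2160 16273/7200 18463/7200 1549/540
5657/1800 9487/3000 6203/2000 5769/1600
8527/2160 26623/7200 28613/7200 551/135

Derivation:
After step 1:
  8/3 1 7/4 8/3
  3 16/5 13/5 17/4
  17/3 7/2 17/4 16/3
After step 2:
  20/9 517/240 481/240 26/9
  109/30 133/50 321/100 297/80
  73/18 997/240 941/240 83/18
After step 3:
  5767/2160 16273/7200 18463/7200 1549/540
  5657/1800 9487/3000 6203/2000 5769/1600
  8527/2160 26623/7200 28613/7200 551/135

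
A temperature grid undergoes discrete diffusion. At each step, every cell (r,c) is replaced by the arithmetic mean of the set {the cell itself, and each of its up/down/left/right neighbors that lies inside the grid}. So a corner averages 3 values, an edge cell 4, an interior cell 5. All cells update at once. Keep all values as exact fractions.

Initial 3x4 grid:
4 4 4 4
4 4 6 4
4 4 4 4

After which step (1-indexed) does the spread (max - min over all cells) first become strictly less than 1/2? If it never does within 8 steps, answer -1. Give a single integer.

Answer: 2

Derivation:
Step 1: max=9/2, min=4, spread=1/2
Step 2: max=223/50, min=4, spread=23/50
  -> spread < 1/2 first at step 2
Step 3: max=10411/2400, min=813/200, spread=131/480
Step 4: max=92951/21600, min=14791/3600, spread=841/4320
Step 5: max=37102051/8640000, min=2973373/720000, spread=56863/345600
Step 6: max=332574341/77760000, min=26909543/6480000, spread=386393/3110400
Step 7: max=132809723131/31104000000, min=10788358813/2592000000, spread=26795339/248832000
Step 8: max=7948775714129/1866240000000, min=649166149667/155520000000, spread=254051069/2985984000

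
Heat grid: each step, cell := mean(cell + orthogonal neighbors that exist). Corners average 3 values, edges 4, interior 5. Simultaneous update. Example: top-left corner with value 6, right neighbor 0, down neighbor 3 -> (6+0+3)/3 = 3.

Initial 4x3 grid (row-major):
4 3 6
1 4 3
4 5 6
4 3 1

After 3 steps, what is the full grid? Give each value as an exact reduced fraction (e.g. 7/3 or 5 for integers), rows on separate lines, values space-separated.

After step 1:
  8/3 17/4 4
  13/4 16/5 19/4
  7/2 22/5 15/4
  11/3 13/4 10/3
After step 2:
  61/18 847/240 13/3
  757/240 397/100 157/40
  889/240 181/50 487/120
  125/36 293/80 31/9
After step 3:
  1813/540 54797/14400 943/240
  25591/7200 10919/3000 2443/600
  25111/7200 3803/1000 13543/3600
  1951/540 17039/4800 8039/2160

Answer: 1813/540 54797/14400 943/240
25591/7200 10919/3000 2443/600
25111/7200 3803/1000 13543/3600
1951/540 17039/4800 8039/2160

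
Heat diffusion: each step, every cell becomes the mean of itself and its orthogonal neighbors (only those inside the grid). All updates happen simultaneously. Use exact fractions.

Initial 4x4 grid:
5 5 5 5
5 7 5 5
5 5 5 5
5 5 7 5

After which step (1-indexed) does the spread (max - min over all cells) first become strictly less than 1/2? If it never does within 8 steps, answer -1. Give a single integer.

Step 1: max=17/3, min=5, spread=2/3
Step 2: max=331/60, min=5, spread=31/60
Step 3: max=4859/900, min=613/120, spread=523/1800
  -> spread < 1/2 first at step 3
Step 4: max=144947/27000, min=6173/1200, spread=12109/54000
Step 5: max=4329311/810000, min=560117/108000, spread=256867/1620000
Step 6: max=258941311/48600000, min=16871431/3240000, spread=2934923/24300000
Step 7: max=3877196969/729000000, min=169318231/32400000, spread=135073543/1458000000
Step 8: max=232263074629/43740000000, min=15272102879/2916000000, spread=795382861/10935000000

Answer: 3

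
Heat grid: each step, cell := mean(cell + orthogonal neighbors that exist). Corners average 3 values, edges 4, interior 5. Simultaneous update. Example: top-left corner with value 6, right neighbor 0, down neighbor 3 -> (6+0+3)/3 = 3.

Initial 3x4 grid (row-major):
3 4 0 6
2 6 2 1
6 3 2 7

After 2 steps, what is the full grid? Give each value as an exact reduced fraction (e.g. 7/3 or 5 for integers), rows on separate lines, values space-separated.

After step 1:
  3 13/4 3 7/3
  17/4 17/5 11/5 4
  11/3 17/4 7/2 10/3
After step 2:
  7/2 253/80 647/240 28/9
  859/240 347/100 161/50 89/30
  73/18 889/240 797/240 65/18

Answer: 7/2 253/80 647/240 28/9
859/240 347/100 161/50 89/30
73/18 889/240 797/240 65/18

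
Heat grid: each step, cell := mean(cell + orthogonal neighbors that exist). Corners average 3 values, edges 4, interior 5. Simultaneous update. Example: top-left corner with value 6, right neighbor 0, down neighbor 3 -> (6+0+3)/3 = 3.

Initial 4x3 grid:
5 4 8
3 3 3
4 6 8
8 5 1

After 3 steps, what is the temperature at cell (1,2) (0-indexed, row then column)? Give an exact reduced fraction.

Step 1: cell (1,2) = 11/2
Step 2: cell (1,2) = 47/10
Step 3: cell (1,2) = 1169/240
Full grid after step 3:
  43/10 1111/240 859/180
  271/60 91/20 1169/240
  173/36 367/75 689/144
  2773/540 224/45 667/135

Answer: 1169/240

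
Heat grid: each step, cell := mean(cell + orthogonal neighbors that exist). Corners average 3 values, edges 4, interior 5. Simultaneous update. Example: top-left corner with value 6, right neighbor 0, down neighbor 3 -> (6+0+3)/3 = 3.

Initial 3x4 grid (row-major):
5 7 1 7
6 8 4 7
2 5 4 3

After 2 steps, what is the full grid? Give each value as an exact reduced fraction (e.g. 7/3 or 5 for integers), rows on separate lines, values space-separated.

After step 1:
  6 21/4 19/4 5
  21/4 6 24/5 21/4
  13/3 19/4 4 14/3
After step 2:
  11/2 11/2 99/20 5
  259/48 521/100 124/25 1183/240
  43/9 229/48 1093/240 167/36

Answer: 11/2 11/2 99/20 5
259/48 521/100 124/25 1183/240
43/9 229/48 1093/240 167/36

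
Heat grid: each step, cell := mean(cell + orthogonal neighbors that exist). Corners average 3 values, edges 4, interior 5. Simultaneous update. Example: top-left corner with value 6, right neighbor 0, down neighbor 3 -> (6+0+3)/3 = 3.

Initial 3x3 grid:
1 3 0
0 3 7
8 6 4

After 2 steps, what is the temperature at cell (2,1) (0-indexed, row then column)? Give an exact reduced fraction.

Step 1: cell (2,1) = 21/4
Step 2: cell (2,1) = 1163/240
Full grid after step 2:
  73/36 613/240 103/36
  16/5 173/50 163/40
  155/36 1163/240 173/36

Answer: 1163/240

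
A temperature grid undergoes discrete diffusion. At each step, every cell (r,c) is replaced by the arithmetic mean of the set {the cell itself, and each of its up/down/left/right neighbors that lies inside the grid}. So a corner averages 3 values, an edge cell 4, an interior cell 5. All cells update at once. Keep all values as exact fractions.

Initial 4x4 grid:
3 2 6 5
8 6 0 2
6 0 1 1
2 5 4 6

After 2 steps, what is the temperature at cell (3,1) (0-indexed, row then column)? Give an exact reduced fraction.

Answer: 881/240

Derivation:
Step 1: cell (3,1) = 11/4
Step 2: cell (3,1) = 881/240
Full grid after step 2:
  43/9 451/120 89/24 115/36
  1037/240 99/25 253/100 71/24
  1061/240 59/20 143/50 281/120
  133/36 881/240 697/240 61/18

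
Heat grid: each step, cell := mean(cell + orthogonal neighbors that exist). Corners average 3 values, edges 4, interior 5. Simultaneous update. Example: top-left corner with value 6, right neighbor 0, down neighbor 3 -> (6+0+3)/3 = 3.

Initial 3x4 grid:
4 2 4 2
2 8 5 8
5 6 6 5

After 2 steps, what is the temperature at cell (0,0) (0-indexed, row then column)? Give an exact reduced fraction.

Answer: 143/36

Derivation:
Step 1: cell (0,0) = 8/3
Step 2: cell (0,0) = 143/36
Full grid after step 2:
  143/36 901/240 1117/240 155/36
  327/80 263/50 491/100 111/20
  46/9 1241/240 1457/240 101/18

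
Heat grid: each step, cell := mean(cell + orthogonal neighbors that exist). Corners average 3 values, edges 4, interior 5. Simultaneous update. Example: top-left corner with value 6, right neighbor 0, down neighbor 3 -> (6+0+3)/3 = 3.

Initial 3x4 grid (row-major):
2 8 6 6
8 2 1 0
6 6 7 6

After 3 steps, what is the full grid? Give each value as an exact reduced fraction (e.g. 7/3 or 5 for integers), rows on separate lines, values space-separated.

After step 1:
  6 9/2 21/4 4
  9/2 5 16/5 13/4
  20/3 21/4 5 13/3
After step 2:
  5 83/16 339/80 25/6
  133/24 449/100 217/50 887/240
  197/36 263/48 1067/240 151/36
After step 3:
  755/144 3783/800 10759/2400 121/30
  36907/7200 15023/3000 25451/6000 59029/14400
  2375/432 35797/7200 33227/7200 4441/1080

Answer: 755/144 3783/800 10759/2400 121/30
36907/7200 15023/3000 25451/6000 59029/14400
2375/432 35797/7200 33227/7200 4441/1080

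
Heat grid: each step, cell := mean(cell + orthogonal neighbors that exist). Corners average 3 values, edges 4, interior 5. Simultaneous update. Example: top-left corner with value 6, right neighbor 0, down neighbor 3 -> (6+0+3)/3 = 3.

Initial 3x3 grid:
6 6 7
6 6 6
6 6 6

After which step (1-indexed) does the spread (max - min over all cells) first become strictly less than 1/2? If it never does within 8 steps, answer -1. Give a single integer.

Answer: 1

Derivation:
Step 1: max=19/3, min=6, spread=1/3
  -> spread < 1/2 first at step 1
Step 2: max=113/18, min=6, spread=5/18
Step 3: max=1337/216, min=6, spread=41/216
Step 4: max=79891/12960, min=2171/360, spread=347/2592
Step 5: max=4772537/777600, min=21757/3600, spread=2921/31104
Step 6: max=285764539/46656000, min=2617483/432000, spread=24611/373248
Step 7: max=17114882033/2799360000, min=58976741/9720000, spread=207329/4478976
Step 8: max=1025799552451/167961600000, min=3149201599/518400000, spread=1746635/53747712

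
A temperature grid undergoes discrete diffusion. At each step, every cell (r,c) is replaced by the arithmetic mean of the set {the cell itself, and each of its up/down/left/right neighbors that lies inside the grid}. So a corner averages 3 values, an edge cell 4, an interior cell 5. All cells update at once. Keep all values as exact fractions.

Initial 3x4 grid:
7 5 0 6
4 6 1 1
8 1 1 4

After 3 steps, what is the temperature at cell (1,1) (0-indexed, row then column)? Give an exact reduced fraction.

Answer: 11303/3000

Derivation:
Step 1: cell (1,1) = 17/5
Step 2: cell (1,1) = 399/100
Step 3: cell (1,1) = 11303/3000
Full grid after step 3:
  10259/2160 7343/1800 11101/3600 2869/1080
  68549/14400 11303/3000 16991/6000 8911/3600
  2351/540 26297/7200 6359/2400 1661/720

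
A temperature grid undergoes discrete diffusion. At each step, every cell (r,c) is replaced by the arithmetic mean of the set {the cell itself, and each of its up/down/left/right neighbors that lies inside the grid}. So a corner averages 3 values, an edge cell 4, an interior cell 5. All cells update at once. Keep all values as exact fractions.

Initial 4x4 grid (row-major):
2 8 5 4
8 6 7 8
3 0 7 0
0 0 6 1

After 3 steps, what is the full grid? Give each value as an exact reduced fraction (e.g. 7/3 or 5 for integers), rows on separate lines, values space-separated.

Answer: 3821/720 4419/800 40579/7200 2989/540
5461/1200 1967/400 7783/1500 35869/7200
259/80 3611/1000 23693/6000 29813/7200
93/40 31/12 2851/900 1423/432

Derivation:
After step 1:
  6 21/4 6 17/3
  19/4 29/5 33/5 19/4
  11/4 16/5 4 4
  1 3/2 7/2 7/3
After step 2:
  16/3 461/80 1411/240 197/36
  193/40 128/25 543/100 1261/240
  117/40 69/20 213/50 181/48
  7/4 23/10 17/6 59/18
After step 3:
  3821/720 4419/800 40579/7200 2989/540
  5461/1200 1967/400 7783/1500 35869/7200
  259/80 3611/1000 23693/6000 29813/7200
  93/40 31/12 2851/900 1423/432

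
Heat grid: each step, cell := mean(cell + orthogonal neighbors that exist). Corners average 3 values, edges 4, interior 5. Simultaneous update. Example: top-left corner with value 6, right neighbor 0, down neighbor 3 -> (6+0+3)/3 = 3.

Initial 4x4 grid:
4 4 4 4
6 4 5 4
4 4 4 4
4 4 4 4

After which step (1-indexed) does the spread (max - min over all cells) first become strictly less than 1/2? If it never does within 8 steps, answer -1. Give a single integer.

Answer: 3

Derivation:
Step 1: max=14/3, min=4, spread=2/3
Step 2: max=137/30, min=4, spread=17/30
Step 3: max=9601/2160, min=1613/400, spread=2227/5400
  -> spread < 1/2 first at step 3
Step 4: max=471833/108000, min=29191/7200, spread=2123/6750
Step 5: max=8466121/1944000, min=882853/216000, spread=130111/486000
Step 6: max=251957743/58320000, min=26548291/6480000, spread=3255781/14580000
Step 7: max=7531018681/1749600000, min=800175253/194400000, spread=82360351/437400000
Step 8: max=224919656623/52488000000, min=24069038371/5832000000, spread=2074577821/13122000000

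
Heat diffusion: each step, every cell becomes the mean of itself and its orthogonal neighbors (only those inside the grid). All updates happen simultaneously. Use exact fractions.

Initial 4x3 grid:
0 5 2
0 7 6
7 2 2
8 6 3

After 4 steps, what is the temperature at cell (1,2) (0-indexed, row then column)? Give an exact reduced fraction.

Answer: 210299/54000

Derivation:
Step 1: cell (1,2) = 17/4
Step 2: cell (1,2) = 95/24
Step 3: cell (1,2) = 14389/3600
Step 4: cell (1,2) = 210299/54000
Full grid after step 4:
  114119/32400 516599/144000 245363/64800
  821821/216000 58709/15000 210299/54000
  319567/72000 1533041/360000 14134/3375
  203897/43200 3986389/864000 559241/129600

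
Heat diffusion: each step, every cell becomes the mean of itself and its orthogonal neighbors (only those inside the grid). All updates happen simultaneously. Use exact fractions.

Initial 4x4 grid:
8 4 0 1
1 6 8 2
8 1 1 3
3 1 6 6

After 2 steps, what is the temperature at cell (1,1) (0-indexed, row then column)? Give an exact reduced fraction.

Step 1: cell (1,1) = 4
Step 2: cell (1,1) = 421/100
Full grid after step 2:
  175/36 193/48 243/80 31/12
  13/3 421/100 359/100 109/40
  41/10 86/25 171/50 153/40
  10/3 273/80 301/80 23/6

Answer: 421/100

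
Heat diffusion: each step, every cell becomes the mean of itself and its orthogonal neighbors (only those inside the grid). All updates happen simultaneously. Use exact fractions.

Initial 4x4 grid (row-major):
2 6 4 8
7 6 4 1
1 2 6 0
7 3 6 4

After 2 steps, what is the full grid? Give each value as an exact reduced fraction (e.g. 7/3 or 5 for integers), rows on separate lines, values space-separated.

After step 1:
  5 9/2 11/2 13/3
  4 5 21/5 13/4
  17/4 18/5 18/5 11/4
  11/3 9/2 19/4 10/3
After step 2:
  9/2 5 139/30 157/36
  73/16 213/50 431/100 109/30
  931/240 419/100 189/50 97/30
  149/36 991/240 971/240 65/18

Answer: 9/2 5 139/30 157/36
73/16 213/50 431/100 109/30
931/240 419/100 189/50 97/30
149/36 991/240 971/240 65/18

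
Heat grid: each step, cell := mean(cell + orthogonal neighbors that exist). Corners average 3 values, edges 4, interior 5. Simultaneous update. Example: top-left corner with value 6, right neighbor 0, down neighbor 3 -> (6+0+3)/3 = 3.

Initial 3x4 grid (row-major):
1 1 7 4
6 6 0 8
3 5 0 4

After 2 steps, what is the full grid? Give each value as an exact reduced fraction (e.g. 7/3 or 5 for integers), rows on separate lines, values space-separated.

After step 1:
  8/3 15/4 3 19/3
  4 18/5 21/5 4
  14/3 7/2 9/4 4
After step 2:
  125/36 781/240 1037/240 40/9
  56/15 381/100 341/100 139/30
  73/18 841/240 279/80 41/12

Answer: 125/36 781/240 1037/240 40/9
56/15 381/100 341/100 139/30
73/18 841/240 279/80 41/12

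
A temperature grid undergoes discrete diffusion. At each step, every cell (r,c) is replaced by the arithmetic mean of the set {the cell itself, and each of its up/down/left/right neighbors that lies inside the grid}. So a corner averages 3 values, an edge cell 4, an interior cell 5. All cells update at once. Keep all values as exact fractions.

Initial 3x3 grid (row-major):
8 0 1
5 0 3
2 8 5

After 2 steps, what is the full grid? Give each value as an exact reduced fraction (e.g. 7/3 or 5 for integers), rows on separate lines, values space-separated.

Answer: 31/9 667/240 35/18
977/240 76/25 727/240
25/6 1037/240 34/9

Derivation:
After step 1:
  13/3 9/4 4/3
  15/4 16/5 9/4
  5 15/4 16/3
After step 2:
  31/9 667/240 35/18
  977/240 76/25 727/240
  25/6 1037/240 34/9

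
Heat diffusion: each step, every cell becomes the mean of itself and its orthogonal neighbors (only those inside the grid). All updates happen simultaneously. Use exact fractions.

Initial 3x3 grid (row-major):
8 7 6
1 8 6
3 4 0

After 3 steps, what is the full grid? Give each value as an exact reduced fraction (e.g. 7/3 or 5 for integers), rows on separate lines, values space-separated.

After step 1:
  16/3 29/4 19/3
  5 26/5 5
  8/3 15/4 10/3
After step 2:
  211/36 1447/240 223/36
  91/20 131/25 149/30
  137/36 299/80 145/36
After step 3:
  11837/2160 83969/14400 12377/2160
  5837/1200 7357/1500 9193/1800
  8707/2160 20173/4800 9167/2160

Answer: 11837/2160 83969/14400 12377/2160
5837/1200 7357/1500 9193/1800
8707/2160 20173/4800 9167/2160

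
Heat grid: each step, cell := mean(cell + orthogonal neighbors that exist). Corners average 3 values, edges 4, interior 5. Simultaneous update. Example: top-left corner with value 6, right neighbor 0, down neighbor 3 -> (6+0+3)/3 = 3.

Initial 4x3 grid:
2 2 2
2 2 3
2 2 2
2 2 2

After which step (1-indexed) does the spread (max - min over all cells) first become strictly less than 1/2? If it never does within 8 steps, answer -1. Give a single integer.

Step 1: max=7/3, min=2, spread=1/3
  -> spread < 1/2 first at step 1
Step 2: max=271/120, min=2, spread=31/120
Step 3: max=2371/1080, min=2, spread=211/1080
Step 4: max=232897/108000, min=3647/1800, spread=14077/108000
Step 5: max=2084407/972000, min=219683/108000, spread=5363/48600
Step 6: max=62060809/29160000, min=122869/60000, spread=93859/1166400
Step 7: max=3709474481/1749600000, min=199736467/97200000, spread=4568723/69984000
Step 8: max=221732435629/104976000000, min=6013618889/2916000000, spread=8387449/167961600

Answer: 1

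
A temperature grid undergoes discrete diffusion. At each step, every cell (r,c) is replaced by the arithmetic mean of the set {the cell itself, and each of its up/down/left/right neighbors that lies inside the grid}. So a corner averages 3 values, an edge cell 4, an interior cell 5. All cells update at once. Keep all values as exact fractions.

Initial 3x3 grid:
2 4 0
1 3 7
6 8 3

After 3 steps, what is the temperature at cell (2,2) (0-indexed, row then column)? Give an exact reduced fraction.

Answer: 3427/720

Derivation:
Step 1: cell (2,2) = 6
Step 2: cell (2,2) = 19/4
Step 3: cell (2,2) = 3427/720
Full grid after step 3:
  6821/2160 14899/4800 3833/1080
  12793/3600 4019/1000 56897/14400
  793/180 1339/300 3427/720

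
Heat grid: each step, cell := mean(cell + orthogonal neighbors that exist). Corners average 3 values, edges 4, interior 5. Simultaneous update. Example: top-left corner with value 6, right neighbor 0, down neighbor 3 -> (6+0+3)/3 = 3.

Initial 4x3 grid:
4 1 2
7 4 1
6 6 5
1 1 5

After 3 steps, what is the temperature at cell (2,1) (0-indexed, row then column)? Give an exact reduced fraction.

Step 1: cell (2,1) = 22/5
Step 2: cell (2,1) = 207/50
Step 3: cell (2,1) = 23561/6000
Full grid after step 3:
  689/180 47419/14400 1517/540
  10009/2400 22271/6000 23627/7200
  29917/7200 23561/6000 26617/7200
  4127/1080 53989/14400 3977/1080

Answer: 23561/6000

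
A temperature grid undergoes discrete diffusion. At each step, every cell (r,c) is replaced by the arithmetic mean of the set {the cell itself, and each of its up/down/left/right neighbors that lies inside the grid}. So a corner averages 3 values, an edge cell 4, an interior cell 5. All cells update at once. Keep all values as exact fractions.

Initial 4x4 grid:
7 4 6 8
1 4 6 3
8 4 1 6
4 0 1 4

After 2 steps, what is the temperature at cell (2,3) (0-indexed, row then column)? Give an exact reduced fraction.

Answer: 991/240

Derivation:
Step 1: cell (2,3) = 7/2
Step 2: cell (2,3) = 991/240
Full grid after step 2:
  19/4 381/80 251/48 209/36
  341/80 429/100 463/100 227/48
  333/80 173/50 16/5 991/240
  7/2 223/80 661/240 26/9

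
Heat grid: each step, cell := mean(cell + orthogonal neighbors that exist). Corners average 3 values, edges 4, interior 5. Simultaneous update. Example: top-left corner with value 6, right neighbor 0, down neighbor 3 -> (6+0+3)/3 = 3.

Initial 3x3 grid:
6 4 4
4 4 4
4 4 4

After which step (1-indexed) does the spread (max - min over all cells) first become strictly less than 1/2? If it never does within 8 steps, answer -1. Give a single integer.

Step 1: max=14/3, min=4, spread=2/3
Step 2: max=41/9, min=4, spread=5/9
Step 3: max=473/108, min=4, spread=41/108
  -> spread < 1/2 first at step 3
Step 4: max=28051/6480, min=731/180, spread=347/1296
Step 5: max=1662137/388800, min=7357/1800, spread=2921/15552
Step 6: max=99140539/23328000, min=889483/216000, spread=24611/186624
Step 7: max=5917442033/1399680000, min=20096741/4860000, spread=207329/2239488
Step 8: max=353953152451/83980800000, min=1075601599/259200000, spread=1746635/26873856

Answer: 3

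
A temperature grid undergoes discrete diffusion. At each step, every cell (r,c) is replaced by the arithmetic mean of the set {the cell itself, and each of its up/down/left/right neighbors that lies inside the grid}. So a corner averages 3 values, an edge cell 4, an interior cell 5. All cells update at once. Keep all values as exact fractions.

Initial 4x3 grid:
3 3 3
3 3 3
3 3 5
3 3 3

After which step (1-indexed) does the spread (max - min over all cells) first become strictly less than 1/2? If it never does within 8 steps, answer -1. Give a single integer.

Step 1: max=11/3, min=3, spread=2/3
Step 2: max=211/60, min=3, spread=31/60
Step 3: max=1831/540, min=3, spread=211/540
  -> spread < 1/2 first at step 3
Step 4: max=178897/54000, min=2747/900, spread=14077/54000
Step 5: max=1598407/486000, min=165683/54000, spread=5363/24300
Step 6: max=47480809/14580000, min=92869/30000, spread=93859/583200
Step 7: max=2834674481/874800000, min=151136467/48600000, spread=4568723/34992000
Step 8: max=169244435629/52488000000, min=4555618889/1458000000, spread=8387449/83980800

Answer: 3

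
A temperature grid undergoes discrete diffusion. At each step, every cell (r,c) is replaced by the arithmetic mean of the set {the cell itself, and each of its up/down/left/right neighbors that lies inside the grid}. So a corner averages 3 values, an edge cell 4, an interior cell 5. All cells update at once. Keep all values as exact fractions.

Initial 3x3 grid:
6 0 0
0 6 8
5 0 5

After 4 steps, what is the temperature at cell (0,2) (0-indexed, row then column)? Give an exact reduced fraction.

Step 1: cell (0,2) = 8/3
Step 2: cell (0,2) = 125/36
Step 3: cell (0,2) = 7003/2160
Step 4: cell (0,2) = 444221/129600
Full grid after step 4:
  14773/4800 672133/216000 444221/129600
  2643907/864000 38437/11250 111691/32000
  428771/129600 30667/9000 483721/129600

Answer: 444221/129600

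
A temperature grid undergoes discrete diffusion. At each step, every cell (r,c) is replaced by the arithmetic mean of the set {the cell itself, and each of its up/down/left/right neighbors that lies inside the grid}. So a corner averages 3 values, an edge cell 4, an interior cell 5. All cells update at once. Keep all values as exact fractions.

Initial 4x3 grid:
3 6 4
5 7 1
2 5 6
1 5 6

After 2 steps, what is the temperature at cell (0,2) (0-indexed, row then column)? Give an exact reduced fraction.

Answer: 79/18

Derivation:
Step 1: cell (0,2) = 11/3
Step 2: cell (0,2) = 79/18
Full grid after step 2:
  167/36 68/15 79/18
  509/120 471/100 131/30
  91/24 109/25 59/12
  61/18 211/48 173/36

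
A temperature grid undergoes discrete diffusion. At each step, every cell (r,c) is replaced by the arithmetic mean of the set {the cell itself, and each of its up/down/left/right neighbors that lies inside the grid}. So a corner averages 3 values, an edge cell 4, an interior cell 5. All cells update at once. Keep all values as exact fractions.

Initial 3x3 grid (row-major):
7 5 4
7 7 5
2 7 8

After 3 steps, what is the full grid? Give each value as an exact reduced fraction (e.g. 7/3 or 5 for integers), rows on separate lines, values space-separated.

After step 1:
  19/3 23/4 14/3
  23/4 31/5 6
  16/3 6 20/3
After step 2:
  107/18 459/80 197/36
  1417/240 297/50 353/60
  205/36 121/20 56/9
After step 3:
  6331/1080 27713/4800 12307/2160
  84539/14400 5903/1000 10583/1800
  12707/2160 1793/300 817/135

Answer: 6331/1080 27713/4800 12307/2160
84539/14400 5903/1000 10583/1800
12707/2160 1793/300 817/135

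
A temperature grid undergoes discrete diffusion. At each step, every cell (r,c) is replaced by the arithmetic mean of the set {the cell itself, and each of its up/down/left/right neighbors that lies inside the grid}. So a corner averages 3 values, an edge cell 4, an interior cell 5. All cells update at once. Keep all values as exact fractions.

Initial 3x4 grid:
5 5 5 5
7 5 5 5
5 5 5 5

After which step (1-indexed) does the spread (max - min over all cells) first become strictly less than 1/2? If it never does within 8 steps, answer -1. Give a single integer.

Step 1: max=17/3, min=5, spread=2/3
Step 2: max=667/120, min=5, spread=67/120
Step 3: max=5837/1080, min=5, spread=437/1080
  -> spread < 1/2 first at step 3
Step 4: max=2317531/432000, min=2509/500, spread=29951/86400
Step 5: max=20655821/3888000, min=17033/3375, spread=206761/777600
Step 6: max=8232195571/1555200000, min=13665671/2700000, spread=14430763/62208000
Step 7: max=491667741689/93312000000, min=1097652727/216000000, spread=139854109/746496000
Step 8: max=29416071890251/5598720000000, min=99051228977/19440000000, spread=7114543559/44789760000

Answer: 3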